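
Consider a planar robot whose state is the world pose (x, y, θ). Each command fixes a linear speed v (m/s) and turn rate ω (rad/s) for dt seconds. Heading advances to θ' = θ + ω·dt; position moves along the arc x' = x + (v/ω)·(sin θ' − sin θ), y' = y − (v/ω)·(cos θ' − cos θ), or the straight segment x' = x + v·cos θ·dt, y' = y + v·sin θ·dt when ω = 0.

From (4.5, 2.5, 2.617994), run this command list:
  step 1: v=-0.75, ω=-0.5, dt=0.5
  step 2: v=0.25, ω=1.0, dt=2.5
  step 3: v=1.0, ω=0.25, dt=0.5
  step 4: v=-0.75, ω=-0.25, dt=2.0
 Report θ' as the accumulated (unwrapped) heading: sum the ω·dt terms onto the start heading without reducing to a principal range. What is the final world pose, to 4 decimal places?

step 1: θ'=2.3680 (R=1.5000) → pose (4.7981, 2.2741, 2.3680)
step 2: θ'=4.8680 (R=0.2500) → pose (4.3764, 2.0565, 4.8680)
step 3: θ'=4.9930 (R=4.0000) → pose (4.4845, 1.5686, 4.9930)
step 4: θ'=4.4930 (R=3.0000) → pose (4.4391, 3.0524, 4.4930)

(4.4391, 3.0524, 4.4930)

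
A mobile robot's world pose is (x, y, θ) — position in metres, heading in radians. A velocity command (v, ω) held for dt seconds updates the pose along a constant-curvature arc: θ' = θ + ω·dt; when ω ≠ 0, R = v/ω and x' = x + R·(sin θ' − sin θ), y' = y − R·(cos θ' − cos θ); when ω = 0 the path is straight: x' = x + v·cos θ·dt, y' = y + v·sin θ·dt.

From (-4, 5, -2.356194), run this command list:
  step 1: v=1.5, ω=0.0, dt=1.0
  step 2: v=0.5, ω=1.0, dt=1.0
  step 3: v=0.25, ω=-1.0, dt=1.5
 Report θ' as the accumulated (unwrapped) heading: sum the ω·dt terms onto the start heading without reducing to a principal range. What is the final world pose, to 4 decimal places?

(-5.3695, 3.1862, -2.8562)

step 1: θ'=-2.3562 (straight) → pose (-5.0607, 3.9393, -2.3562)
step 2: θ'=-1.3562 (R=0.5000) → pose (-5.1956, 3.4793, -1.3562)
step 3: θ'=-2.8562 (R=-0.2500) → pose (-5.3695, 3.1862, -2.8562)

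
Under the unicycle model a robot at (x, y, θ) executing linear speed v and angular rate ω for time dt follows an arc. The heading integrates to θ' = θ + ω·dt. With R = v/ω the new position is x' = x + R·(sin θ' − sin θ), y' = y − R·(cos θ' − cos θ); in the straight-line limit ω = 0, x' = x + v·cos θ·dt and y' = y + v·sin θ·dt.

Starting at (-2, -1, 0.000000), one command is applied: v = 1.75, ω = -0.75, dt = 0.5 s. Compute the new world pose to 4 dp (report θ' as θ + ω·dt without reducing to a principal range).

θ' = 0.0000 + -0.75·0.5 = -0.3750
R = v/ω = 1.75/-0.75 = -2.3333
x' = -2 + -2.3333·(sin -0.3750 − sin 0.0000) = -1.1454
y' = -1 − -2.3333·(cos -0.3750 − cos 0.0000) = -1.1621

(-1.1454, -1.1621, -0.3750)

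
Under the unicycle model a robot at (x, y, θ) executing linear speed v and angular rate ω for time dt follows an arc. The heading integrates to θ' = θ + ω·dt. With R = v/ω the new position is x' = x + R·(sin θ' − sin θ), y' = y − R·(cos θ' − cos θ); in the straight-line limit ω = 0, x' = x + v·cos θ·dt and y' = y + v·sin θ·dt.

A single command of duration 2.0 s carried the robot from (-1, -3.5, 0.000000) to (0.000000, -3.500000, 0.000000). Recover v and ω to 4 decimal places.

v = 0.5000, ω = 0.0000

Δθ = 0.000000 − 0.000000 = 0.000000
ω = Δθ/dt = 0.000000/2.0 = 0.0000
ω = 0 → v = (Δx·cos θ + Δy·sin θ)/dt = 0.5000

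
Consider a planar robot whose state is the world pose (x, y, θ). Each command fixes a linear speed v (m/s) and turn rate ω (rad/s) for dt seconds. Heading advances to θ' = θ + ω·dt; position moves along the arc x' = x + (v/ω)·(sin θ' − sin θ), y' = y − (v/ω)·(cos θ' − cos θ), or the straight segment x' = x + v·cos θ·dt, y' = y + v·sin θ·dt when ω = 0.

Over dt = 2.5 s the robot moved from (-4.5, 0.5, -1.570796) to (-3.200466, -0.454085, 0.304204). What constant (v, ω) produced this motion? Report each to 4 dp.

Δθ = 0.304204 − -1.570796 = 1.875000
ω = Δθ/dt = 1.875000/2.5 = 0.7500
R = Δx/(sin θ' − sin θ) = 1.0000
v = R·ω = 1.0000·0.7500 = 0.7500

v = 0.7500, ω = 0.7500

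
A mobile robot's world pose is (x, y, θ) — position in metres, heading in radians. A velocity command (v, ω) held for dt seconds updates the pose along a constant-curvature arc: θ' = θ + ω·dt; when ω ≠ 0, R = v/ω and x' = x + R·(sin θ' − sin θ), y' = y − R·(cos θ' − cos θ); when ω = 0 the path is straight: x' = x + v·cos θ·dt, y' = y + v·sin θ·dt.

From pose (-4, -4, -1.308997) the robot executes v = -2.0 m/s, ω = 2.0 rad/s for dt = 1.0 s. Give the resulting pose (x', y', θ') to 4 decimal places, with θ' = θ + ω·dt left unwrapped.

(-5.6032, -3.4882, 0.6910)

θ' = -1.3090 + 2.0·1.0 = 0.6910
R = v/ω = -2.0/2.0 = -1.0000
x' = -4 + -1.0000·(sin 0.6910 − sin -1.3090) = -5.6032
y' = -4 − -1.0000·(cos 0.6910 − cos -1.3090) = -3.4882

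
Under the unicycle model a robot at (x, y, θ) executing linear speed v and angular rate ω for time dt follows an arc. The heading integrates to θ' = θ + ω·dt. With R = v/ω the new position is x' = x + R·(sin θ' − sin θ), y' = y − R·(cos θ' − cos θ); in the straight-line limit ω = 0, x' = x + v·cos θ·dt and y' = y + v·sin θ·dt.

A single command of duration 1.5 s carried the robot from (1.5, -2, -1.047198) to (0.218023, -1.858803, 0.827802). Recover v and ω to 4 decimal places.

v = -1.0000, ω = 1.2500

Δθ = 0.827802 − -1.047198 = 1.875000
ω = Δθ/dt = 1.875000/1.5 = 1.2500
R = Δx/(sin θ' − sin θ) = -0.8000
v = R·ω = -0.8000·1.2500 = -1.0000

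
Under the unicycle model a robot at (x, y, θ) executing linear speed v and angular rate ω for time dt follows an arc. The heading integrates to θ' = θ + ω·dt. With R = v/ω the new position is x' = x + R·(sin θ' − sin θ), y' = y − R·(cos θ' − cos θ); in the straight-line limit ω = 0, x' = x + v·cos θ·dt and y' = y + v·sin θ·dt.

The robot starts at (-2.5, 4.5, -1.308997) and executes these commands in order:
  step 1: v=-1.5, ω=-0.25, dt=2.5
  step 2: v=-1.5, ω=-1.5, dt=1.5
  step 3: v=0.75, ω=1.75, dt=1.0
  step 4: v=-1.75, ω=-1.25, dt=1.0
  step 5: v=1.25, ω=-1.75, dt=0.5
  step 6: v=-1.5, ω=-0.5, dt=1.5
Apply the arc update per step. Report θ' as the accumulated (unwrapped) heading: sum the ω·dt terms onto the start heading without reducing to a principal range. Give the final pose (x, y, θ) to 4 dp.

step 1: θ'=-1.9340 (R=6.0000) → pose (-2.3130, 8.1845, -1.9340)
step 2: θ'=-4.1840 (R=1.0000) → pose (-0.5146, 8.3334, -4.1840)
step 3: θ'=-2.4340 (R=0.4286) → pose (-1.1633, 8.4430, -2.4340)
step 4: θ'=-3.6840 (R=1.4000) → pose (0.4693, 8.5782, -3.6840)
step 5: θ'=-4.5590 (R=-0.7143) → pose (0.1322, 9.0808, -4.5590)
step 6: θ'=-5.3090 (R=3.0000) → pose (-0.3509, 6.9369, -5.3090)

(-0.3509, 6.9369, -5.3090)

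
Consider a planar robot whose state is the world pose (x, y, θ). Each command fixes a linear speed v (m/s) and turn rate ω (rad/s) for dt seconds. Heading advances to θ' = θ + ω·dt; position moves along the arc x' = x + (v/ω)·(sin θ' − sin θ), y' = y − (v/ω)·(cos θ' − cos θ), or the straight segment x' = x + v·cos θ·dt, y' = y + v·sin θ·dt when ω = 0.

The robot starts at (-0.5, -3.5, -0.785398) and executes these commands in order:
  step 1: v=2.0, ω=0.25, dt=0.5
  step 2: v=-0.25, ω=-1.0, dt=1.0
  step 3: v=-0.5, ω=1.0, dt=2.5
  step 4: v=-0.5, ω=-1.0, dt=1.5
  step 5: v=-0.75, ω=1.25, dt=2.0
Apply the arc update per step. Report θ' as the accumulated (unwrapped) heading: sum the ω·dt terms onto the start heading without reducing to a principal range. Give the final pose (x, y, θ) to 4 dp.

(-2.3418, -4.2569, 1.8396)

step 1: θ'=-0.6604 (R=8.0000) → pose (0.2494, -4.1611, -0.6604)
step 2: θ'=-1.6604 (R=0.2500) → pose (0.1538, -3.9413, -1.6604)
step 3: θ'=0.8396 (R=-0.5000) → pose (-0.7164, -3.5627, 0.8396)
step 4: θ'=-0.6604 (R=0.5000) → pose (-1.3953, -3.6237, -0.6604)
step 5: θ'=1.8396 (R=-0.6000) → pose (-2.3418, -4.2569, 1.8396)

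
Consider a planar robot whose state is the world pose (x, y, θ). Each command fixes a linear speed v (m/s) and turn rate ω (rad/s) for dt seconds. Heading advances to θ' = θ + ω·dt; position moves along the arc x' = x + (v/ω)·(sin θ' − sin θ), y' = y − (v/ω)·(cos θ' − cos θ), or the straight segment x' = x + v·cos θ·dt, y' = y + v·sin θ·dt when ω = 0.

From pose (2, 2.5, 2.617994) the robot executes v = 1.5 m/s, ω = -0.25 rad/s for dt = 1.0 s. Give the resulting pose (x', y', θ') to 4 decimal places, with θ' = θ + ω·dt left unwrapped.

(0.8077, 3.4037, 2.3680)

θ' = 2.6180 + -0.25·1.0 = 2.3680
R = v/ω = 1.5/-0.25 = -6.0000
x' = 2 + -6.0000·(sin 2.3680 − sin 2.6180) = 0.8077
y' = 2.5 − -6.0000·(cos 2.3680 − cos 2.6180) = 3.4037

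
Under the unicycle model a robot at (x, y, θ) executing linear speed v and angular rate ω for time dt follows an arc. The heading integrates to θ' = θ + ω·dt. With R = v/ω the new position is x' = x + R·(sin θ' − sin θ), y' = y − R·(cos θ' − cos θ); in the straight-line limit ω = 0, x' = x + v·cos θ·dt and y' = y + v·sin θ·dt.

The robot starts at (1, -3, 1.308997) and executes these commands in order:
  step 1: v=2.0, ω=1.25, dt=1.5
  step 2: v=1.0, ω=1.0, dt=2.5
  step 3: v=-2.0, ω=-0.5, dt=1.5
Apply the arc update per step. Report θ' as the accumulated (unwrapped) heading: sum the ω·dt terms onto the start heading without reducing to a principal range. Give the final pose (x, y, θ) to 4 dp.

(-2.7812, -0.3882, 4.9340)

step 1: θ'=3.1840 (R=1.6000) → pose (-0.6133, -0.9873, 3.1840)
step 2: θ'=5.6840 (R=1.0000) → pose (-1.1349, -2.8122, 5.6840)
step 3: θ'=4.9340 (R=4.0000) → pose (-2.7812, -0.3882, 4.9340)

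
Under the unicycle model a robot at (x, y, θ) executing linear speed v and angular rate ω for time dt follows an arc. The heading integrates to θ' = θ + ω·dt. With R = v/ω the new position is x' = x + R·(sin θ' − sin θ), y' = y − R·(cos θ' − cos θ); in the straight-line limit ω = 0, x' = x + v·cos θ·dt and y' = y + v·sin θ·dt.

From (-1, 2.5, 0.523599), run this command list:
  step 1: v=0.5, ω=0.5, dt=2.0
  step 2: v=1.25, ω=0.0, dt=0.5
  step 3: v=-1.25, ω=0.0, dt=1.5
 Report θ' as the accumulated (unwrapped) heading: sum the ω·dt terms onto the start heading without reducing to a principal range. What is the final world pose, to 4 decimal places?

(-0.5601, 2.0702, 1.5236)

step 1: θ'=1.5236 (R=1.0000) → pose (-0.5011, 3.3188, 1.5236)
step 2: θ'=1.5236 (straight) → pose (-0.4716, 3.9431, 1.5236)
step 3: θ'=1.5236 (straight) → pose (-0.5601, 2.0702, 1.5236)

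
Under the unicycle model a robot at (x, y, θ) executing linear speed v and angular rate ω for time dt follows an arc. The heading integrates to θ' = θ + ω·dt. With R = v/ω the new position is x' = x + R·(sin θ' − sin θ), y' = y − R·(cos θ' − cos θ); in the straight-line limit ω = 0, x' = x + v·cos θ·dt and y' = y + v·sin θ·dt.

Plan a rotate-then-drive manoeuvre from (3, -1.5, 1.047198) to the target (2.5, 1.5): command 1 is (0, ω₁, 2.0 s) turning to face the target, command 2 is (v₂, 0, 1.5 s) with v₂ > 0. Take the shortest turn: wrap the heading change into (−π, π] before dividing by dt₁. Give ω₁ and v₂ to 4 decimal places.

heading to target = atan2(1.5−-1.5, 2.5−3) = 1.7359
Δθ = wrap(1.7359 − 1.0472) = 0.6887; ω₁ = Δθ/dt₁ = 0.3444
distance = √((2.5−3)² + (1.5−-1.5)²) = 3.0414; v₂ = distance/dt₂ = 2.0276

ω₁ = 0.3444, v₂ = 2.0276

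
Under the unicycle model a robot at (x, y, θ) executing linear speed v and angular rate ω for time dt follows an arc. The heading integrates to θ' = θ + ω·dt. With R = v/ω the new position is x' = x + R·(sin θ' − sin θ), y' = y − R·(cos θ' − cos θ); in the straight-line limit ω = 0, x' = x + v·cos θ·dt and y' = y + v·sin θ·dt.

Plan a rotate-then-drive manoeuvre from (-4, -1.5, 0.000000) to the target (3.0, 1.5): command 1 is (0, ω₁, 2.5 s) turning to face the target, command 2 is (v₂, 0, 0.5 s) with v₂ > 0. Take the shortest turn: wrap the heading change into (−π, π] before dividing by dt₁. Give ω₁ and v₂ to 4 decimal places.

ω₁ = 0.1620, v₂ = 15.2315

heading to target = atan2(1.5−-1.5, 3−-4) = 0.4049
Δθ = wrap(0.4049 − 0.0000) = 0.4049; ω₁ = Δθ/dt₁ = 0.1620
distance = √((3−-4)² + (1.5−-1.5)²) = 7.6158; v₂ = distance/dt₂ = 15.2315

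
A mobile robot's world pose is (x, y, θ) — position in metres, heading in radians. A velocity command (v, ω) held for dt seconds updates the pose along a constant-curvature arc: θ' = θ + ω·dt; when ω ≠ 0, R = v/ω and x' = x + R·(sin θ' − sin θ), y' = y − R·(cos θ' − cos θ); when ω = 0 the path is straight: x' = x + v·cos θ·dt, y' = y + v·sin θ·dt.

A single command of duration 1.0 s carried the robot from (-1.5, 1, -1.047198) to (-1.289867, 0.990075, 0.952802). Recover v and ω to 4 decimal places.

v = 0.2500, ω = 2.0000

Δθ = 0.952802 − -1.047198 = 2.000000
ω = Δθ/dt = 2.000000/1.0 = 2.0000
R = Δx/(sin θ' − sin θ) = 0.1250
v = R·ω = 0.1250·2.0000 = 0.2500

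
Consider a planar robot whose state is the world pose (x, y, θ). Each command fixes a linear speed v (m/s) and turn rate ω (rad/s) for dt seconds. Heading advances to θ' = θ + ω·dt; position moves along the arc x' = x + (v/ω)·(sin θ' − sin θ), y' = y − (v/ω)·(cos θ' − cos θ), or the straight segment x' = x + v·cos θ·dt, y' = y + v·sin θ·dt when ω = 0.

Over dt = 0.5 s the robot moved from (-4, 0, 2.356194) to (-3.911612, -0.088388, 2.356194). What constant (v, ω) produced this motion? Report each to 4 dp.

v = -0.2500, ω = 0.0000

Δθ = 2.356194 − 2.356194 = 0.000000
ω = Δθ/dt = 0.000000/0.5 = 0.0000
ω = 0 → v = (Δx·cos θ + Δy·sin θ)/dt = -0.2500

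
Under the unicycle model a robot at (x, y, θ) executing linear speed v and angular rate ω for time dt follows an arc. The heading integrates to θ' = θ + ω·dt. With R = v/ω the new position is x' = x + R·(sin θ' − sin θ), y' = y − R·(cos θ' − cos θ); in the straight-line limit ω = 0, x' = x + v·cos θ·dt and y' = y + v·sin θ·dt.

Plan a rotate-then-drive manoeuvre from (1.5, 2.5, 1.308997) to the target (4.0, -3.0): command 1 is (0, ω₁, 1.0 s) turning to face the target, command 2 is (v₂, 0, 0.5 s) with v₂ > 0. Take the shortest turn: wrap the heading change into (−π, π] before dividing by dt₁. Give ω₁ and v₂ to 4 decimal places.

ω₁ = -2.4532, v₂ = 12.0830

heading to target = atan2(-3−2.5, 4−1.5) = -1.1442
Δθ = wrap(-1.1442 − 1.3090) = -2.4532; ω₁ = Δθ/dt₁ = -2.4532
distance = √((4−1.5)² + (-3−2.5)²) = 6.0415; v₂ = distance/dt₂ = 12.0830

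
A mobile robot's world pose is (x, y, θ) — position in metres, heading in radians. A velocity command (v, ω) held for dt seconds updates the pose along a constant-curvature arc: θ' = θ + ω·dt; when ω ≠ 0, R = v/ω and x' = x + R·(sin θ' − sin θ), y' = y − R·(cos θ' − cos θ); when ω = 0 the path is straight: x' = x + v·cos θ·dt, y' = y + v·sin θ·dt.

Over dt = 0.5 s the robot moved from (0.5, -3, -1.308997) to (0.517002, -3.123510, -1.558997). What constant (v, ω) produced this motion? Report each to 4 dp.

v = 0.2500, ω = -0.5000

Δθ = -1.558997 − -1.308997 = -0.250000
ω = Δθ/dt = -0.250000/0.5 = -0.5000
R = −Δy/(cos θ' − cos θ) = -0.5000
v = R·ω = -0.5000·-0.5000 = 0.2500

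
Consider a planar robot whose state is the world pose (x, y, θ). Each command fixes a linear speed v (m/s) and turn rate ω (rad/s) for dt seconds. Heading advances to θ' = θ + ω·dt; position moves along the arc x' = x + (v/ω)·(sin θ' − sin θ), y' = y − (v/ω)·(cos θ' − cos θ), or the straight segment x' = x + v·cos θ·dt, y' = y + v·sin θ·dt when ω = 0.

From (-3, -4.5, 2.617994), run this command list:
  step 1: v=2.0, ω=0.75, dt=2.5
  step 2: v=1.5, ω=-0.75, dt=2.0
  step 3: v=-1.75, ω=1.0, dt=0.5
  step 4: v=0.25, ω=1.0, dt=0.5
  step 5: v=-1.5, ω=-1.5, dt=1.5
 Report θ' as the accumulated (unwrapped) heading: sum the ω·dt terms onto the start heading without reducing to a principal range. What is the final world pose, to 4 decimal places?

(-6.6874, -8.2416, 1.7430)

step 1: θ'=4.4930 (R=2.6667) → pose (-6.9361, -6.2290, 4.4930)
step 2: θ'=2.9930 (R=-2.0000) → pose (-9.1842, -7.7717, 2.9930)
step 3: θ'=3.4930 (R=-1.7500) → pose (-8.3228, -7.6841, 3.4930)
step 4: θ'=3.9930 (R=0.2500) → pose (-8.4248, -7.7540, 3.9930)
step 5: θ'=1.7430 (R=1.0000) → pose (-6.6874, -8.2416, 1.7430)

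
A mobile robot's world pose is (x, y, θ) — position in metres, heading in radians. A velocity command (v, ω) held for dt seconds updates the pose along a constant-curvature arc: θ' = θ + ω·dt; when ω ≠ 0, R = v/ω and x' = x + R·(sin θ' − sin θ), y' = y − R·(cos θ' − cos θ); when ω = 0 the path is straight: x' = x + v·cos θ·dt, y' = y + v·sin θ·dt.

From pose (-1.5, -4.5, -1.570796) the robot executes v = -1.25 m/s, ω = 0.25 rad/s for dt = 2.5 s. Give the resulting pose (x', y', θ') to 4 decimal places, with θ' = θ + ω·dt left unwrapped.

θ' = -1.5708 + 0.25·2.5 = -0.9458
R = v/ω = -1.25/0.25 = -5.0000
x' = -1.5 + -5.0000·(sin -0.9458 − sin -1.5708) = -2.4452
y' = -4.5 − -5.0000·(cos -0.9458 − cos -1.5708) = -1.5745

(-2.4452, -1.5745, -0.9458)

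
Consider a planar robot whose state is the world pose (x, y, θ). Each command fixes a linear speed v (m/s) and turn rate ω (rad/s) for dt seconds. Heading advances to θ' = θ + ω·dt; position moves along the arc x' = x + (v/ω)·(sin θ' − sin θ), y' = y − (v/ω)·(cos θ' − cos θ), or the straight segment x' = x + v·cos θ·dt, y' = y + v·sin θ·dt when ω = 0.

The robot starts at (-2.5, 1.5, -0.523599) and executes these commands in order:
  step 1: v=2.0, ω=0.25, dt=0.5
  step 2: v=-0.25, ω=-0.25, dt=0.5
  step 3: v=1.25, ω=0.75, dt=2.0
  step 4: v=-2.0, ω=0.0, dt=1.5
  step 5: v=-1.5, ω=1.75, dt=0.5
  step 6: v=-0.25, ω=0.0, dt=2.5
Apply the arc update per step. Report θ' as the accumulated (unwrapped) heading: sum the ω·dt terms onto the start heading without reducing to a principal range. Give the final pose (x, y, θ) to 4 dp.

step 1: θ'=-0.3986 (R=8.0000) → pose (-1.6050, 1.0554, -0.3986)
step 2: θ'=-0.5236 (R=1.0000) → pose (-1.7169, 1.1109, -0.5236)
step 3: θ'=0.9764 (R=1.6667) → pose (0.4973, 1.6210, 0.9764)
step 4: θ'=0.9764 (straight) → pose (-1.1828, -0.8645, 0.9764)
step 5: θ'=1.8514 (R=-0.8571) → pose (-1.2963, -1.5819, 1.8514)
step 6: θ'=1.8514 (straight) → pose (-1.1232, -2.1824, 1.8514)

(-1.1232, -2.1824, 1.8514)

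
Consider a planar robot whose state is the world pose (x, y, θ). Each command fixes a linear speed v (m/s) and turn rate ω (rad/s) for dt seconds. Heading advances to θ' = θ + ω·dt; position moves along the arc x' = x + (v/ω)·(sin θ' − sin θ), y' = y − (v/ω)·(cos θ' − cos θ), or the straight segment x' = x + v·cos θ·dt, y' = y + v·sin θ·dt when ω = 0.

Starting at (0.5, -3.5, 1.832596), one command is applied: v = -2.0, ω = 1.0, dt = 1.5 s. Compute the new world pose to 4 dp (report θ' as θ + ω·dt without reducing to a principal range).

θ' = 1.8326 + 1.0·1.5 = 3.3326
R = v/ω = -2.0/1.0 = -2.0000
x' = 0.5 + -2.0000·(sin 3.3326 − sin 1.8326) = 2.8115
y' = -3.5 − -2.0000·(cos 3.3326 − cos 1.8326) = -4.9460

(2.8115, -4.9460, 3.3326)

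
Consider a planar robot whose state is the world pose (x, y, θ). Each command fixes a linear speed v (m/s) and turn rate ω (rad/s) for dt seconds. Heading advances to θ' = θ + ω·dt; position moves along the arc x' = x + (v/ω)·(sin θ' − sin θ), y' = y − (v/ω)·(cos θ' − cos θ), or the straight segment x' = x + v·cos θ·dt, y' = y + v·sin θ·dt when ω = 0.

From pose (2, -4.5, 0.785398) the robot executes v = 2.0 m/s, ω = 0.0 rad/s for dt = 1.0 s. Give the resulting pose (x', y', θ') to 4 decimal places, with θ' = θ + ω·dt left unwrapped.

θ' = 0.7854 + 0.0·1.0 = 0.7854
ω = 0 → straight: x' = 2 + 2.0·cos(0.7854)·1.0 = 3.4142
y' = -4.5 + 2.0·sin(0.7854)·1.0 = -3.0858

(3.4142, -3.0858, 0.7854)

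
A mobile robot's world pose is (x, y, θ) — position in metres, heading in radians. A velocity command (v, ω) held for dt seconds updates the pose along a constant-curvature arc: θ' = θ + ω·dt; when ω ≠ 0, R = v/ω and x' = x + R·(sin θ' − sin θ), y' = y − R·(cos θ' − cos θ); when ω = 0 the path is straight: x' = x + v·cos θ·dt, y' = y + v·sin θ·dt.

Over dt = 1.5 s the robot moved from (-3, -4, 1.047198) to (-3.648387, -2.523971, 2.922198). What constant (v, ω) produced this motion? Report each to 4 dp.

Δθ = 2.922198 − 1.047198 = 1.875000
ω = Δθ/dt = 1.875000/1.5 = 1.2500
R = −Δy/(cos θ' − cos θ) = 1.0000
v = R·ω = 1.0000·1.2500 = 1.2500

v = 1.2500, ω = 1.2500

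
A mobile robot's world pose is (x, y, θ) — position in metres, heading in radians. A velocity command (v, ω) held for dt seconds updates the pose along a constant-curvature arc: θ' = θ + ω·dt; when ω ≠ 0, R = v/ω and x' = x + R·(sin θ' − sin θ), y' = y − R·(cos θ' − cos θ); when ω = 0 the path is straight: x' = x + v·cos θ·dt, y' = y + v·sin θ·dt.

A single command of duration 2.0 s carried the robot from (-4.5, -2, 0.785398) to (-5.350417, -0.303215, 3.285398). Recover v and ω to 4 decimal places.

Δθ = 3.285398 − 0.785398 = 2.500000
ω = Δθ/dt = 2.500000/2.0 = 1.2500
R = −Δy/(cos θ' − cos θ) = 1.0000
v = R·ω = 1.0000·1.2500 = 1.2500

v = 1.2500, ω = 1.2500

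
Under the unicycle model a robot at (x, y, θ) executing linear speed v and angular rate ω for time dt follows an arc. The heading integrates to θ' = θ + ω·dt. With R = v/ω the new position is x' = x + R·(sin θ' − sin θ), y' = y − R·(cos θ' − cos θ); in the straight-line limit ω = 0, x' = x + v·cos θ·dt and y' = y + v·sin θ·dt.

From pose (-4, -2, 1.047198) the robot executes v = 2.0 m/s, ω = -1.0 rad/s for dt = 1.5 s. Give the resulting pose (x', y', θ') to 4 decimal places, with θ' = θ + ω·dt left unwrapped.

(-1.3930, -1.2015, -0.4528)

θ' = 1.0472 + -1.0·1.5 = -0.4528
R = v/ω = 2.0/-1.0 = -2.0000
x' = -4 + -2.0000·(sin -0.4528 − sin 1.0472) = -1.3930
y' = -2 − -2.0000·(cos -0.4528 − cos 1.0472) = -1.2015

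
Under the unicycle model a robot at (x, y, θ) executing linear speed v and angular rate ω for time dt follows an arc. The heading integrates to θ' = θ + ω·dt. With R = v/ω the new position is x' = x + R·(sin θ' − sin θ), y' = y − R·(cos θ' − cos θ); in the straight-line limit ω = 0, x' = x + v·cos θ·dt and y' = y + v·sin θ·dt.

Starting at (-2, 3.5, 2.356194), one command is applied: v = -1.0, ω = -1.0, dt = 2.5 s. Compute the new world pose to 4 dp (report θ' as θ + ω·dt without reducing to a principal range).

(-2.8504, 1.8032, -0.1438)

θ' = 2.3562 + -1.0·2.5 = -0.1438
R = v/ω = -1.0/-1.0 = 1.0000
x' = -2 + 1.0000·(sin -0.1438 − sin 2.3562) = -2.8504
y' = 3.5 − 1.0000·(cos -0.1438 − cos 2.3562) = 1.8032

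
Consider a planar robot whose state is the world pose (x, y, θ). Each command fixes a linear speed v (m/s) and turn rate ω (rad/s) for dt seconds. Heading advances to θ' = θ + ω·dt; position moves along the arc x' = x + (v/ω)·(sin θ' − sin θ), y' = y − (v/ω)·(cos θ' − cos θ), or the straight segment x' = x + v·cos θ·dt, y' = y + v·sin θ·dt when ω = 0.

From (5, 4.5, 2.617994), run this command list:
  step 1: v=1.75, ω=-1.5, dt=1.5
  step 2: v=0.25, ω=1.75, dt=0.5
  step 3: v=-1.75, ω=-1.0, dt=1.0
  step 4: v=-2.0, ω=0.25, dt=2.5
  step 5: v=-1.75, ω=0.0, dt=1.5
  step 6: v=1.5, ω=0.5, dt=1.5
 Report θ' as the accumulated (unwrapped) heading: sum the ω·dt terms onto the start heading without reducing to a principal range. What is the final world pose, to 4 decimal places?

step 1: θ'=0.3680 (R=-1.1667) → pose (5.1636, 6.5989, 0.3680)
step 2: θ'=1.2430 (R=0.1429) → pose (5.2475, 6.6862, 1.2430)
step 3: θ'=0.2430 (R=1.7500) → pose (4.0117, 5.5511, 0.2430)
step 4: θ'=0.8680 (R=-8.0000) → pose (-0.1677, 2.9570, 0.8680)
step 5: θ'=0.8680 (straight) → pose (-1.8643, 0.9540, 0.8680)
step 6: θ'=1.6180 (R=3.0000) → pose (-1.1568, 3.0346, 1.6180)

(-1.1568, 3.0346, 1.6180)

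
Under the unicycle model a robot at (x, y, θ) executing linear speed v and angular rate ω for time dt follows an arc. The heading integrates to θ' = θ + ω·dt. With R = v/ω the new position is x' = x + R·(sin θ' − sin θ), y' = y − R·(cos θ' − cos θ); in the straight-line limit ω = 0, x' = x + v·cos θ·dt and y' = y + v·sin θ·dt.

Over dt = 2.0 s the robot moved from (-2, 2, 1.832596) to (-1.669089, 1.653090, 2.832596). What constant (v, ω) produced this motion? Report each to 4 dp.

Δθ = 2.832596 − 1.832596 = 1.000000
ω = Δθ/dt = 1.000000/2.0 = 0.5000
R = −Δy/(cos θ' − cos θ) = -0.5000
v = R·ω = -0.5000·0.5000 = -0.2500

v = -0.2500, ω = 0.5000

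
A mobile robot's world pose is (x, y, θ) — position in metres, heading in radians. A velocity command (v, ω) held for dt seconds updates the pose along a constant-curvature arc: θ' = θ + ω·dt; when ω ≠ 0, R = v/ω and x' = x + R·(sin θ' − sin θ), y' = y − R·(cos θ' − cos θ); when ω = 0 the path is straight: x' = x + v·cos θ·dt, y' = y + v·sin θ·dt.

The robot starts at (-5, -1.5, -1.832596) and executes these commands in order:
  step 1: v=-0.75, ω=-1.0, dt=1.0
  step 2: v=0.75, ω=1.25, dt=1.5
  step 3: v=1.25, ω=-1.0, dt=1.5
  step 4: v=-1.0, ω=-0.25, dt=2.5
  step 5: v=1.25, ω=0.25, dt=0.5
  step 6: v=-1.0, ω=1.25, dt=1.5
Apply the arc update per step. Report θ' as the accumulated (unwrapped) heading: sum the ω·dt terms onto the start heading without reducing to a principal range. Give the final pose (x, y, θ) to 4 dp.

step 1: θ'=-2.8326 (R=0.7500) → pose (-4.5036, -0.9796, -2.8326)
step 2: θ'=-0.9576 (R=0.6000) → pose (-4.8119, -1.8965, -0.9576)
step 3: θ'=-2.4576 (R=-1.2500) → pose (-5.0443, -3.5847, -2.4576)
step 4: θ'=-3.0826 (R=4.0000) → pose (-2.7525, -2.6919, -3.0826)
step 5: θ'=-2.9576 (R=5.0000) → pose (-3.3725, -2.7676, -2.9576)
step 6: θ'=-1.0826 (R=-0.8000) → pose (-2.8123, -1.6058, -1.0826)

(-2.8123, -1.6058, -1.0826)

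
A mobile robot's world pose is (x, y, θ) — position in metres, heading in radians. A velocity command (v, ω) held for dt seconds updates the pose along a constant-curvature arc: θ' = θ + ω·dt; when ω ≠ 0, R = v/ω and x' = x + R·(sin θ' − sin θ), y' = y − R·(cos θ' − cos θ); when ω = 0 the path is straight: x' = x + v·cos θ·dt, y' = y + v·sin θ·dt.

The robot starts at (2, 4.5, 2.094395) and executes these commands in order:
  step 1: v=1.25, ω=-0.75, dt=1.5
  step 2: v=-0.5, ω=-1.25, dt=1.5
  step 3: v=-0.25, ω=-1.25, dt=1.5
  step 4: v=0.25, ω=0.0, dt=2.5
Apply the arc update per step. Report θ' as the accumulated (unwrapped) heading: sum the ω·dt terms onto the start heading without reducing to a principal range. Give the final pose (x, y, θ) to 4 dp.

(0.9266, 6.3456, -2.7806)

step 1: θ'=0.9694 (R=-1.6667) → pose (2.0691, 6.2763, 0.9694)
step 2: θ'=-0.9056 (R=0.4000) → pose (1.4246, 6.2558, -0.9056)
step 3: θ'=-2.7806 (R=0.2000) → pose (1.5113, 6.5663, -2.7806)
step 4: θ'=-2.7806 (straight) → pose (0.9266, 6.3456, -2.7806)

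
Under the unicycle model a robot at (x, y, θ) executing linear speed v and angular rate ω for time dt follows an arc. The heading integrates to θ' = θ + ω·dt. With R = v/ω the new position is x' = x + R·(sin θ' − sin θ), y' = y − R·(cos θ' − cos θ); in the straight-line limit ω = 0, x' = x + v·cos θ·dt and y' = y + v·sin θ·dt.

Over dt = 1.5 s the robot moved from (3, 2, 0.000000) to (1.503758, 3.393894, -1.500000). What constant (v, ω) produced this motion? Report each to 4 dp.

Δθ = -1.500000 − 0.000000 = -1.500000
ω = Δθ/dt = -1.500000/1.5 = -1.0000
R = Δx/(sin θ' − sin θ) = 1.5000
v = R·ω = 1.5000·-1.0000 = -1.5000

v = -1.5000, ω = -1.0000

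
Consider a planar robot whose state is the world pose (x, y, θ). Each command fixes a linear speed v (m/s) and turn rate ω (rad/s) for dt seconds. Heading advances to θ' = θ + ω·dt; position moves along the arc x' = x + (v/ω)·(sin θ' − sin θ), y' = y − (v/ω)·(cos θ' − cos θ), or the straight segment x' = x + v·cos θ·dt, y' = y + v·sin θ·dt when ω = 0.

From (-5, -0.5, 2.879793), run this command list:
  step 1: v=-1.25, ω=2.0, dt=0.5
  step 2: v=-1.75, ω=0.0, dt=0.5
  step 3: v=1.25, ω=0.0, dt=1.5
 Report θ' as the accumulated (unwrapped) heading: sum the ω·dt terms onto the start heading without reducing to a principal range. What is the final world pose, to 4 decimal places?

(-5.1573, -1.0316, 3.8798)

step 1: θ'=3.8798 (R=-0.6250) → pose (-4.4176, -0.3586, 3.8798)
step 2: θ'=3.8798 (straight) → pose (-3.7704, 0.2302, 3.8798)
step 3: θ'=3.8798 (straight) → pose (-5.1573, -1.0316, 3.8798)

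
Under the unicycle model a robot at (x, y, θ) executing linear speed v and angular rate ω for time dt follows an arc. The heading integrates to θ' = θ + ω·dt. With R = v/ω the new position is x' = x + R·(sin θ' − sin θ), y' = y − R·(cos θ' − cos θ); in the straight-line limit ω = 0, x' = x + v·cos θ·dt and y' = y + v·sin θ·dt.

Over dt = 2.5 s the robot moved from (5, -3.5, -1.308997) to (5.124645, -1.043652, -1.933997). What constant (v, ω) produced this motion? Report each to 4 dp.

Δθ = -1.933997 − -1.308997 = -0.625000
ω = Δθ/dt = -0.625000/2.5 = -0.2500
R = −Δy/(cos θ' − cos θ) = 4.0000
v = R·ω = 4.0000·-0.2500 = -1.0000

v = -1.0000, ω = -0.2500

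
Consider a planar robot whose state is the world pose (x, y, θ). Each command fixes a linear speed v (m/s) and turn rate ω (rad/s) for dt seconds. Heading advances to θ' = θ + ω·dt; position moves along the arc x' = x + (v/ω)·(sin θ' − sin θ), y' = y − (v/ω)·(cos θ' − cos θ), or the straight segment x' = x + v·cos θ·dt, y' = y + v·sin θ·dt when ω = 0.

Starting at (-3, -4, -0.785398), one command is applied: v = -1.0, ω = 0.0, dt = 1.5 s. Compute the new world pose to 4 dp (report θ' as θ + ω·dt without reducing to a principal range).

(-4.0607, -2.9393, -0.7854)

θ' = -0.7854 + 0.0·1.5 = -0.7854
ω = 0 → straight: x' = -3 + -1.0·cos(-0.7854)·1.5 = -4.0607
y' = -4 + -1.0·sin(-0.7854)·1.5 = -2.9393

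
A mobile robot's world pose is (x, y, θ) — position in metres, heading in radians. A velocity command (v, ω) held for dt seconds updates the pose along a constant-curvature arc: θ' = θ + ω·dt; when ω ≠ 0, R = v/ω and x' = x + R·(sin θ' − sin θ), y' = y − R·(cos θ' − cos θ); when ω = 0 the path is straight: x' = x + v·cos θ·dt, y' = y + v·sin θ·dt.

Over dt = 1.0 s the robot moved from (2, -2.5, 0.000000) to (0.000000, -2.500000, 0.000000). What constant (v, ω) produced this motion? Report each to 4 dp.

Δθ = 0.000000 − 0.000000 = 0.000000
ω = Δθ/dt = 0.000000/1.0 = 0.0000
ω = 0 → v = (Δx·cos θ + Δy·sin θ)/dt = -2.0000

v = -2.0000, ω = 0.0000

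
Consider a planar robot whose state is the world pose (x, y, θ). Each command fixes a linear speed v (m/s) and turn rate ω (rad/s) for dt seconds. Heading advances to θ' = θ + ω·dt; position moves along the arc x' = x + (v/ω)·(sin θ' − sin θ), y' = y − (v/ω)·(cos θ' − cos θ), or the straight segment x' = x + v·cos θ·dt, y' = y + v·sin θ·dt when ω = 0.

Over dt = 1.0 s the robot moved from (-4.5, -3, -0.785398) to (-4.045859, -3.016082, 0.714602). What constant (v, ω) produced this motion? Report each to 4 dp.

v = 0.5000, ω = 1.5000

Δθ = 0.714602 − -0.785398 = 1.500000
ω = Δθ/dt = 1.500000/1.0 = 1.5000
R = Δx/(sin θ' − sin θ) = 0.3333
v = R·ω = 0.3333·1.5000 = 0.5000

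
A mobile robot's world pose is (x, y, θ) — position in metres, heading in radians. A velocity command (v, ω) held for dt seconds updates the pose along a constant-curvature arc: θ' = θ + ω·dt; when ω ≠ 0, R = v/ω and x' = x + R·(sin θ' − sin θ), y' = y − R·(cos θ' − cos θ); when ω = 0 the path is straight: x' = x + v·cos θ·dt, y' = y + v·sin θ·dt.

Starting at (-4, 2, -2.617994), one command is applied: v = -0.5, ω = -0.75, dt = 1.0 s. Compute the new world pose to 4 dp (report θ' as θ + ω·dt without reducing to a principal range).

θ' = -2.6180 + -0.75·1.0 = -3.3680
R = v/ω = -0.5/-0.75 = 0.6667
x' = -4 + 0.6667·(sin -3.3680 − sin -2.6180) = -3.5170
y' = 2 − 0.6667·(cos -3.3680 − cos -2.6180) = 2.0723

(-3.5170, 2.0723, -3.3680)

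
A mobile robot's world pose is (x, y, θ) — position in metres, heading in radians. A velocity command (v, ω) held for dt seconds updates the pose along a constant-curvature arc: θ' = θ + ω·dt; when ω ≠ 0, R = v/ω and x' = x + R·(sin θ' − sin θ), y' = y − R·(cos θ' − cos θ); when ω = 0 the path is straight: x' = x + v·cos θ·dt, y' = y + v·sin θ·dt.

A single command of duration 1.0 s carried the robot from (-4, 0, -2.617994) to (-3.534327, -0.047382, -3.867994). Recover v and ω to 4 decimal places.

v = -0.5000, ω = -1.2500

Δθ = -3.867994 − -2.617994 = -1.250000
ω = Δθ/dt = -1.250000/1.0 = -1.2500
R = Δx/(sin θ' − sin θ) = 0.4000
v = R·ω = 0.4000·-1.2500 = -0.5000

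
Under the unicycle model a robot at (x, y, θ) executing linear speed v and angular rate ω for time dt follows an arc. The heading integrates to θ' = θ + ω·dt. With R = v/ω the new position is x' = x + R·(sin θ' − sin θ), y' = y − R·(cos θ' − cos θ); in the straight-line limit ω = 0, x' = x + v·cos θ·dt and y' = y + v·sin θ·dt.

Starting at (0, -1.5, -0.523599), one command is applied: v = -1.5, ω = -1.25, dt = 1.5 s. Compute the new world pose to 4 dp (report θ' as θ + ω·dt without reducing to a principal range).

θ' = -0.5236 + -1.25·1.5 = -2.3986
R = v/ω = -1.5/-1.25 = 1.2000
x' = 0 + 1.2000·(sin -2.3986 − sin -0.5236) = -0.2118
y' = -1.5 − 1.2000·(cos -2.3986 − cos -0.5236) = 0.4230

(-0.2118, 0.4230, -2.3986)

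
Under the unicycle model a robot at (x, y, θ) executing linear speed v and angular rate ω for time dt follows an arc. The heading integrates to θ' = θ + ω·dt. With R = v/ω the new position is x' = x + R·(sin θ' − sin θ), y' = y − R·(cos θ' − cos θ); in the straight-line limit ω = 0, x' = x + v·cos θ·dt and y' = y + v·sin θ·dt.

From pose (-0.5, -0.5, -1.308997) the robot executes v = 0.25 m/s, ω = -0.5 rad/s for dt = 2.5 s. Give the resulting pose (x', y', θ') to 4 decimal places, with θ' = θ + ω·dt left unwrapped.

θ' = -1.3090 + -0.5·2.5 = -2.5590
R = v/ω = 0.25/-0.5 = -0.5000
x' = -0.5 + -0.5000·(sin -2.5590 − sin -1.3090) = -0.7079
y' = -0.5 − -0.5000·(cos -2.5590 − cos -1.3090) = -1.0469

(-0.7079, -1.0469, -2.5590)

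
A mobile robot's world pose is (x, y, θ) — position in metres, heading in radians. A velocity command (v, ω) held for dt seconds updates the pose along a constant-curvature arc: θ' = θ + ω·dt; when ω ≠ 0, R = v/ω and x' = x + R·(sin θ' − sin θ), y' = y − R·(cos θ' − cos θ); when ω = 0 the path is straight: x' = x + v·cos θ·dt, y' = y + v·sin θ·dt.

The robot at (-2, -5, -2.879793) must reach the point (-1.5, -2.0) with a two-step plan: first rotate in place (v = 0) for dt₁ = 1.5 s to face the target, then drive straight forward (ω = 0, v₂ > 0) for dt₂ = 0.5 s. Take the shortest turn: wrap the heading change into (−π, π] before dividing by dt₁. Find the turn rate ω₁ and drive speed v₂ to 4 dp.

heading to target = atan2(-2−-5, -1.5−-2) = 1.4056
Δθ = wrap(1.4056 − -2.8798) = -1.9977; ω₁ = Δθ/dt₁ = -1.3318
distance = √((-1.5−-2)² + (-2−-5)²) = 3.0414; v₂ = distance/dt₂ = 6.0828

ω₁ = -1.3318, v₂ = 6.0828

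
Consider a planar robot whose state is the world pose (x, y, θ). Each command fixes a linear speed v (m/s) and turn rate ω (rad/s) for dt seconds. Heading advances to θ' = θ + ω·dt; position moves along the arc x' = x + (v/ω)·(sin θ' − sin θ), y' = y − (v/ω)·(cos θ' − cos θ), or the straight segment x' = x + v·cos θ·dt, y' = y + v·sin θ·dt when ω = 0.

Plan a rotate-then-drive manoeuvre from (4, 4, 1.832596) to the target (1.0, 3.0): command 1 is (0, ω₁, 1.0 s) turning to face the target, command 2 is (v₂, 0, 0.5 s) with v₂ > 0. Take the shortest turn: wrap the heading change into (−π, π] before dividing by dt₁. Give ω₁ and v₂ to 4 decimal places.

heading to target = atan2(3−4, 1−4) = -2.8198
Δθ = wrap(-2.8198 − 1.8326) = 1.6307; ω₁ = Δθ/dt₁ = 1.6307
distance = √((1−4)² + (3−4)²) = 3.1623; v₂ = distance/dt₂ = 6.3246

ω₁ = 1.6307, v₂ = 6.3246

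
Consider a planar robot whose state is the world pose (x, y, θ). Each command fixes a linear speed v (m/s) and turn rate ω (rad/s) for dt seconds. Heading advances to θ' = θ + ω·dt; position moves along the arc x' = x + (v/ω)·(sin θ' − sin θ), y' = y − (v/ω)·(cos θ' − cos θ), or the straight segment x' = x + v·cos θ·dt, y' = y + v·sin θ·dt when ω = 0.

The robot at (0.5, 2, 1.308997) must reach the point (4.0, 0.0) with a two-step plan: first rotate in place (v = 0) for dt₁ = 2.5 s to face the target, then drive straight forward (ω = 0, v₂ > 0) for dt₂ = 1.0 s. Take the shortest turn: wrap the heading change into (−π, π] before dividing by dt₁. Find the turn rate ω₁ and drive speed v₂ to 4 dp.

heading to target = atan2(0−2, 4−0.5) = -0.5191
Δθ = wrap(-0.5191 − 1.3090) = -1.8281; ω₁ = Δθ/dt₁ = -0.7313
distance = √((4−0.5)² + (0−2)²) = 4.0311; v₂ = distance/dt₂ = 4.0311

ω₁ = -0.7313, v₂ = 4.0311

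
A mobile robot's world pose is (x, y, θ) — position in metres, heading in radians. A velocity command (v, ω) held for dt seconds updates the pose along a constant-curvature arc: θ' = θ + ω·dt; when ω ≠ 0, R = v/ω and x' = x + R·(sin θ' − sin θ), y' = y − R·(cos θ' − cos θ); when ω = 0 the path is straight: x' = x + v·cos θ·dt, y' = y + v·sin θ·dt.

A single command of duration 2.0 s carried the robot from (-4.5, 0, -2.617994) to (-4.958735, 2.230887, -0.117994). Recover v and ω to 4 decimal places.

v = -1.5000, ω = 1.2500

Δθ = -0.117994 − -2.617994 = 2.500000
ω = Δθ/dt = 2.500000/2.0 = 1.2500
R = −Δy/(cos θ' − cos θ) = -1.2000
v = R·ω = -1.2000·1.2500 = -1.5000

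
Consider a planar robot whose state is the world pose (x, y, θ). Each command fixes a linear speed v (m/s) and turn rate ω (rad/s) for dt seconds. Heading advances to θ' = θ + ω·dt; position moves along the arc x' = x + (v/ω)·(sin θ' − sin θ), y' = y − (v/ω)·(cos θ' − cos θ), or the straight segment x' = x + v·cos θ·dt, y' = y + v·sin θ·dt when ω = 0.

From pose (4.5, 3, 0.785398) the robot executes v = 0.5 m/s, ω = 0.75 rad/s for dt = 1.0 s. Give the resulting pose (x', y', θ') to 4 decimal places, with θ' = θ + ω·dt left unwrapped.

(4.6948, 3.4478, 1.5354)

θ' = 0.7854 + 0.75·1.0 = 1.5354
R = v/ω = 0.5/0.75 = 0.6667
x' = 4.5 + 0.6667·(sin 1.5354 − sin 0.7854) = 4.6948
y' = 3 − 0.6667·(cos 1.5354 − cos 0.7854) = 3.4478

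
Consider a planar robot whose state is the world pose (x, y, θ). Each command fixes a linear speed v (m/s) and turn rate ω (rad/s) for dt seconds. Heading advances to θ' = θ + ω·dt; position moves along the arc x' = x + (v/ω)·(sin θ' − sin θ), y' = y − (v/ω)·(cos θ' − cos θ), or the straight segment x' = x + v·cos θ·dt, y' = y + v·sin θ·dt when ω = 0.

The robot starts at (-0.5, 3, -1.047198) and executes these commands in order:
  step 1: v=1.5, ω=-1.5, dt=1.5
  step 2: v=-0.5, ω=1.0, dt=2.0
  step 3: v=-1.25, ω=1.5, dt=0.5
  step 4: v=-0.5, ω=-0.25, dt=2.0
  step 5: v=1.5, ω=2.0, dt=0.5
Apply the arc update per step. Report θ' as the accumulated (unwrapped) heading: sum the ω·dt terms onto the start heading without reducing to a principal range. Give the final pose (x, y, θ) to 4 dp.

(-1.4082, 2.9614, -0.0472)

step 1: θ'=-3.2972 (R=-1.0000) → pose (-1.5210, 1.5121, -3.2972)
step 2: θ'=-1.2972 (R=-0.5000) → pose (-0.9621, 2.1411, -1.2972)
step 3: θ'=-0.5472 (R=-0.8333) → pose (-1.3309, 2.6276, -0.5472)
step 4: θ'=-1.0472 (R=2.0000) → pose (-2.0223, 3.3356, -1.0472)
step 5: θ'=-0.0472 (R=0.7500) → pose (-1.4082, 2.9614, -0.0472)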